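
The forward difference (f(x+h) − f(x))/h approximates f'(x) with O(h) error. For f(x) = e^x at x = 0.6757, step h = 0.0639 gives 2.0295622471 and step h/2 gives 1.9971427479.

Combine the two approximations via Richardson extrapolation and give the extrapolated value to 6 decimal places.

1.964723

Method order is 1; weight 2^1 = 2.
2^1×A(h/2) = 3.9942854958; minus A(h) gives 1.9647232487.
Denominator 2 − 1 = 1.
(2×1.9971427479 − 2.0295622471)/(2 − 1) = 1.9647232487
Shift from A(h/2): −0.0324194992.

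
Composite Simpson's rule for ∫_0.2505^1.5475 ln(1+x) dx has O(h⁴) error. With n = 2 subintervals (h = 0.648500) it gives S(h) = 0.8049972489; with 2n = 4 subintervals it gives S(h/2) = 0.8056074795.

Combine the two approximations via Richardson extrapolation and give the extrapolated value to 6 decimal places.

Leading term ∝ h^4; use weight 16 = 2^4.
16×0.8056074795 = 12.8897196720; subtract 0.8049972489 → 12.0847224231
R = 12.0847224231/15 = 0.8056481615

0.805648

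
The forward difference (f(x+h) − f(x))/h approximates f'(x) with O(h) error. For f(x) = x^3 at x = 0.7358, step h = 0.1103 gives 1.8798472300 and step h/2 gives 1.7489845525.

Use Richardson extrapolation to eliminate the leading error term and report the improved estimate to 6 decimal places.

Error is O(h^1); halving h shrinks it by 2^1 = 2.
2·1.7489845525 = 3.4979691050; 3.4979691050 − 1.8798472300 = 1.6181218750
R = 1.6181218750/1 = 1.6181218750
Shift from A(h/2): −0.1308626775.

1.618122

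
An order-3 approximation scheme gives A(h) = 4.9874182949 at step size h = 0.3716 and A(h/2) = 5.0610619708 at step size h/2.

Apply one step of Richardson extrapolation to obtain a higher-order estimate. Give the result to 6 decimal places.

5.071582

Error is O(h^3); halving h shrinks it by 2^3 = 8.
A(h/2) − A(h) = 5.0610619708 − 4.9874182949 = 0.0736436759
Divide by 2^3 − 1 = 7: 0.0736436759/7 = 0.0105205251
R = 5.0610619708 + 0.0105205251 = 5.0715824959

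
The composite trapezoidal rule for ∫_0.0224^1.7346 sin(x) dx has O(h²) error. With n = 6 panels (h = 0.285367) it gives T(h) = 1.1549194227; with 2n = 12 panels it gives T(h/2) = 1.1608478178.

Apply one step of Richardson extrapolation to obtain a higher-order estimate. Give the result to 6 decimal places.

The method has order 2: 2^2 = 4.
Numerator 4·A(h/2) − A(h) = 4·1.1608478178 − 1.1549194227 = 3.4884718485
Divide by 2^2 − 1 = 3.
3.4884718485 ÷ 3 = 1.1628239495

1.162824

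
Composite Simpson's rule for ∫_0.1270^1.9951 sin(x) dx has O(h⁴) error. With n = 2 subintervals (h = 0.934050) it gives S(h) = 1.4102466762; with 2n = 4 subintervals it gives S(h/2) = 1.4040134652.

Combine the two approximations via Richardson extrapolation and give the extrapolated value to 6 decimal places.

r = 4: numerator weight 16, denominator 15.
16×1.4040134652 = 22.4642154432; 22.4642154432 − 1.4102466762 = 21.0539687670
Extrapolated: 21.0539687670 / 15 = 1.4035979178
Gap between inputs: 6.233e-03; correction applied: −0.0004155474.

1.403598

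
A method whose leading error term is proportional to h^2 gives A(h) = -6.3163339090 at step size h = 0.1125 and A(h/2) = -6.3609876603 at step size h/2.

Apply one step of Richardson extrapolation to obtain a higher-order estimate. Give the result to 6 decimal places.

With r = 2 the leading error scales as h^2, so the weight is 2^2 = 4.
Numerator 4*A(h/2) − A(h) = 4*(-6.3609876603) − (-6.3163339090) = -19.1276167322
Extrapolated: (-19.1276167322) / 3 = -6.3758722441

-6.375872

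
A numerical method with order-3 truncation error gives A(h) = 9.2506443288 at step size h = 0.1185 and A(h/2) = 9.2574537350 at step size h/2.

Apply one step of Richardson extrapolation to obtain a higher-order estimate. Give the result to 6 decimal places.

Leading term ∝ h^3; use weight 8 = 2^3.
8×9.2574537350 = 74.0596298800; 74.0596298800 − 9.2506443288 = 64.8089855512
(8×9.2574537350 − 9.2506443288)/(8 − 1) = 9.2584265073
Gap between inputs: 6.809e-03; correction applied: +0.0009727723.

9.258427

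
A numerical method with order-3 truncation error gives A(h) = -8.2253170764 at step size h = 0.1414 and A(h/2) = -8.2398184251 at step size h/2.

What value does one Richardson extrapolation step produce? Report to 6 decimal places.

r = 3, so 2^r = 8.
8·(-8.2398184251) = -65.9185474008; subtract (-8.2253170764) → -57.6932303244
(-57.6932303244) ÷ 7 = -8.2418900463

-8.241890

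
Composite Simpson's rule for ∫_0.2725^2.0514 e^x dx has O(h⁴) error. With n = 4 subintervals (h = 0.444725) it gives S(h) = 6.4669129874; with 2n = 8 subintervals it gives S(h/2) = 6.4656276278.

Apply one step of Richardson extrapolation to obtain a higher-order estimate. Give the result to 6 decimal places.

6.465542

Leading term ∝ h^4; use weight 16 = 2^4.
A(h/2) − A(h) = 6.4656276278 − 6.4669129874 = -0.0012853596
Correction (A(h/2) − A(h))/(16 − 1) = (-0.0012853596)/15 = -0.0000856906
R = A(h/2) + (A(h/2) − A(h))/15 = 6.4656276278 − 0.0000856906 = 6.4655419372
Shift from A(h/2): −0.0000856906.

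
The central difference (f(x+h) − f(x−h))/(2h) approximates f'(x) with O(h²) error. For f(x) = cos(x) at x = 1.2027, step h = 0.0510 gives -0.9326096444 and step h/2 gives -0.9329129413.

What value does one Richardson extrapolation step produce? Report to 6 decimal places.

The method has order 2: 2^2 = 4.
Numerator 4×A(h/2) − A(h) = 4×(-0.9329129413) − (-0.9326096444) = -2.7990421208
(4×(-0.9329129413) − (-0.9326096444))/(4 − 1) = -0.9330140403
Shift from A(h/2): −0.0001010990.

-0.933014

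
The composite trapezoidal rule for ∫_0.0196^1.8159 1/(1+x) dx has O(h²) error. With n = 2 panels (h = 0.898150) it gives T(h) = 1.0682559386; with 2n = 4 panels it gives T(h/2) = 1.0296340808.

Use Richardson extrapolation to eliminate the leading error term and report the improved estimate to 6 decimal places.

Order 2 gives 2^r = 4 and 2^r − 1 = 3.
4 × 1.0296340808 − 1.0682559386 = 3.0502803846
3.0502803846 ÷ 3 = 1.0167601282
Shift from A(h/2): −0.0128739526.

1.016760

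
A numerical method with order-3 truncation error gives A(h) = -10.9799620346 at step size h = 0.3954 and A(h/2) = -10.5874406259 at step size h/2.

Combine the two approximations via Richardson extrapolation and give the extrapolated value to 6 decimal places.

Error is O(h^3); halving h shrinks it by 2^3 = 8.
8*(-10.5874406259) = -84.6995250072; subtract (-10.9799620346) → -73.7195629726
Denominator 8 − 1 = 7.
Result: -10.5313661389
Correction |R − A(h/2)| = 5.607e-02; gap |A(h/2) − A(h)| = 3.925e-01.

-10.531366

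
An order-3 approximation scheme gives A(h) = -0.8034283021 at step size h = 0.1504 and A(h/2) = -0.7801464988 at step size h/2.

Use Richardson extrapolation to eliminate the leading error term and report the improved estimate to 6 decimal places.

r = 3, so 2^r = 8.
Difference of the inputs: -0.7801464988 − (-0.8034283021) = 0.0232818033
Divide by 2^3 − 1 = 7: 0.0232818033/7 = 0.0033259719
R = -0.7801464988 + 0.0033259719 = -0.7768205269

-0.776821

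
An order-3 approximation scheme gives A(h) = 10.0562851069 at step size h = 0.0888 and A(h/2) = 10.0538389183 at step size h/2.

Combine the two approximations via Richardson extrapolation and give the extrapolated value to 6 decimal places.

r = 3: numerator weight 8, denominator 7.
Numerator 8 × A(h/2) − A(h) = 8 × 10.0538389183 − 10.0562851069 = 70.3744262395
Denominator 8 − 1 = 7.
R = 70.3744262395/7 = 10.0534894628
Shift from A(h/2): −0.0003494555.

10.053489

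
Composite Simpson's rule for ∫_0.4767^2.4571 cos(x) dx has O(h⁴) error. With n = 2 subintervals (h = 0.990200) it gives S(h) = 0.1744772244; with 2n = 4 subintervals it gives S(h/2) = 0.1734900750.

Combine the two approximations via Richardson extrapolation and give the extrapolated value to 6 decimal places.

Leading term ∝ h^4; use weight 16 = 2^4.
16·0.1734900750 − 0.1744772244 = 2.6013639756
Denominator 16 − 1 = 15.
Extrapolated: 2.6013639756 / 15 = 0.1734242650
Correction |R − A(h/2)| = 6.581e-05; gap |A(h/2) − A(h)| = 9.871e-04.

0.173424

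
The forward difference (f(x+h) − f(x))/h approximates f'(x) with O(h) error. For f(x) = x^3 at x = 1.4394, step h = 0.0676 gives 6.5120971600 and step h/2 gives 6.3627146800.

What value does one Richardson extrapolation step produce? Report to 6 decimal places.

The method has order 1: 2^1 = 2.
A(h/2) − A(h) = 6.3627146800 − 6.5120971600 = -0.1493824800
Correction (A(h/2) − A(h))/(2 − 1) = (-0.1493824800)/1 = -0.1493824800
R = 6.3627146800 − 0.1493824800 = 6.2133322000

6.213332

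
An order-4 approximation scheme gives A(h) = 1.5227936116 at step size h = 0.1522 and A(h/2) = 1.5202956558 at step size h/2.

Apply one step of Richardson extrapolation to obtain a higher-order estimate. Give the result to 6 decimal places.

1.520129

Leading term ∝ h^4; use weight 16 = 2^4.
Numerator 16·A(h/2) − A(h) = 16·1.5202956558 − 1.5227936116 = 22.8019368812
R = 22.8019368812/15 = 1.5201291254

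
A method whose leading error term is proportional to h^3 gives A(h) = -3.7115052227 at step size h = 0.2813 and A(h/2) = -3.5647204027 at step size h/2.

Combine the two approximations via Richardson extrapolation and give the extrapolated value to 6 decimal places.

Method order is 3; weight 2^3 = 8.
2^3×A(h/2) = -28.5177632216; minus A(h) gives -24.8062579989.
Denominator 8 − 1 = 7.
(8×(-3.5647204027) − (-3.7115052227))/(8 − 1) = -3.5437511427
Gap between inputs: 1.468e-01; correction applied: +0.0209692600.

-3.543751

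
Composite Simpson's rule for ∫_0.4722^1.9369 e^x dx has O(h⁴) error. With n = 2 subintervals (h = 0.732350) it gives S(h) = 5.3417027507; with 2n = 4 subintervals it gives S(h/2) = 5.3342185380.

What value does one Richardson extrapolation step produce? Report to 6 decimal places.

Method order is 4; weight 2^4 = 16.
16*5.3342185380 = 85.3474966080; subtract 5.3417027507 → 80.0057938573
R = 80.0057938573/15 = 5.3337195905

5.333720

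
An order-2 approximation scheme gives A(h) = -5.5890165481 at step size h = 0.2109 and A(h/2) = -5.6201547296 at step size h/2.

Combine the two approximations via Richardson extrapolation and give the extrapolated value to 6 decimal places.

-5.630534

Leading term ∝ h^2; use weight 4 = 2^2.
Numerator 4·A(h/2) − A(h) = 4·(-5.6201547296) − (-5.5890165481) = -16.8916023703
Divide by 2^2 − 1 = 3.
Extrapolated: (-16.8916023703) / 3 = -5.6305341234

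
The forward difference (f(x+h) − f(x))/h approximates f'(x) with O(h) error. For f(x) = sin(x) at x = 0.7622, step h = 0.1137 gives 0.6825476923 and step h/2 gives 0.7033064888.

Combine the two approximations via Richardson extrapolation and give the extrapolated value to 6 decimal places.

0.724065

Order 1 gives 2^r = 2 and 2^r − 1 = 1.
2^1*A(h/2) = 1.4066129776; minus A(h) gives 0.7240652853.
R = 0.7240652853/1 = 0.7240652853
Gap between inputs: 2.076e-02; correction applied: +0.0207587965.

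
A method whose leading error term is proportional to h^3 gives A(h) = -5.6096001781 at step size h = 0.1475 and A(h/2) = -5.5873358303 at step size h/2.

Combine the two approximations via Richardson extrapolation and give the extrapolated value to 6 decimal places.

-5.584155

r = 3: numerator weight 8, denominator 7.
Difference of the inputs: -5.5873358303 − (-5.6096001781) = 0.0222643478
Correction (A(h/2) − A(h))/(8 − 1) = 0.0222643478/7 = 0.0031806211
R = -5.5873358303 + 0.0031806211 = -5.5841552092
Shift from A(h/2): +0.0031806211.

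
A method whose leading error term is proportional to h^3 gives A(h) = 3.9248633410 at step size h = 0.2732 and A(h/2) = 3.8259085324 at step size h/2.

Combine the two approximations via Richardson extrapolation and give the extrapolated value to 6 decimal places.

3.811772

r = 3: numerator weight 8, denominator 7.
A(h/2) − A(h) = 3.8259085324 − 3.9248633410 = -0.0989548086
Divide by 2^3 − 1 = 7: (-0.0989548086)/7 = -0.0141364012
R = 3.8259085324 − 0.0141364012 = 3.8117721312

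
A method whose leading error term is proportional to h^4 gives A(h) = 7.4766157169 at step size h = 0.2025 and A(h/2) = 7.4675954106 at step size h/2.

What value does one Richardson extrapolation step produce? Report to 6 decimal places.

7.466994

r = 4: numerator weight 16, denominator 15.
Weighted: 119.4815265696 − 7.4766157169 = 112.0049108527
(16*7.4675954106 − 7.4766157169)/(16 − 1) = 7.4669940568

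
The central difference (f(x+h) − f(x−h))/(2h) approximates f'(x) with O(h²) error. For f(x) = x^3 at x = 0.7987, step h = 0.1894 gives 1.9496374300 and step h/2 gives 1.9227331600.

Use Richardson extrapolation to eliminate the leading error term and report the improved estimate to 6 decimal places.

r = 2: numerator weight 4, denominator 3.
Weighted: 7.6909326400 − 1.9496374300 = 5.7412952100
Divide by 2^2 − 1 = 3.
5.7412952100 ÷ 3 = 1.9137650700
Correction |R − A(h/2)| = 8.968e-03; gap |A(h/2) − A(h)| = 2.690e-02.

1.913765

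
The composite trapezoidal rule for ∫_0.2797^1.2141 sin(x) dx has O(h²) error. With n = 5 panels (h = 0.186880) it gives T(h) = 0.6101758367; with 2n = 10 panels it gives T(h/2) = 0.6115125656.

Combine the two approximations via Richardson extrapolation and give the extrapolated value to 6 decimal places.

Error is O(h^2); halving h shrinks it by 2^2 = 4.
Difference of the inputs: 0.6115125656 − 0.6101758367 = 0.0013367289
Correction (A(h/2) − A(h))/(4 − 1) = 0.0013367289/3 = 0.0004455763
R = 0.6115125656 + 0.0004455763 = 0.6119581419

0.611958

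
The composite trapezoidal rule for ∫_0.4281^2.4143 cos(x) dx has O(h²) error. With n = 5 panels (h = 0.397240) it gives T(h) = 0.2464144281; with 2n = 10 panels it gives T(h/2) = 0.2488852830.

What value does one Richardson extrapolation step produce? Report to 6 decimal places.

0.249709

r = 2, so 2^r = 4.
4·0.2488852830 = 0.9955411320; subtract 0.2464144281 → 0.7491267039
Denominator 4 − 1 = 3.
Result: 0.2497089013
Gap between inputs: 2.471e-03; correction applied: +0.0008236183.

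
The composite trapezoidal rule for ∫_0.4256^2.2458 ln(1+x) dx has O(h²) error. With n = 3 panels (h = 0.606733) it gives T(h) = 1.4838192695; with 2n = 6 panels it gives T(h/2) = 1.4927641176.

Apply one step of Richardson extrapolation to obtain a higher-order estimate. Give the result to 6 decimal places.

1.495746

Error is O(h^2); halving h shrinks it by 2^2 = 4.
Numerator 4 × A(h/2) − A(h) = 4 × 1.4927641176 − 1.4838192695 = 4.4872372009
Denominator 4 − 1 = 3.
4.4872372009 ÷ 3 = 1.4957457336
Correction |R − A(h/2)| = 2.982e-03; gap |A(h/2) − A(h)| = 8.945e-03.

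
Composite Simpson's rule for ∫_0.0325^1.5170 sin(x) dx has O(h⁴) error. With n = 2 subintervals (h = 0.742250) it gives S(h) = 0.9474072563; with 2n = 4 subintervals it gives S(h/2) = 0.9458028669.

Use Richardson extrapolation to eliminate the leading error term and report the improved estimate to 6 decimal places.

0.945696

r = 4: numerator weight 16, denominator 15.
16·0.9458028669 = 15.1328458704; subtract 0.9474072563 → 14.1854386141
Extrapolated: 14.1854386141 / 15 = 0.9456959076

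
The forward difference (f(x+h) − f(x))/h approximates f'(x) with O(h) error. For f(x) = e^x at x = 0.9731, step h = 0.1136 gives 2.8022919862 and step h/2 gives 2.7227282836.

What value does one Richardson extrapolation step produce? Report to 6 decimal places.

The method has order 1: 2^1 = 2.
2·2.7227282836 = 5.4454565672; 5.4454565672 − 2.8022919862 = 2.6431645810
Denominator 2 − 1 = 1.
(2·2.7227282836 − 2.8022919862)/(2 − 1) = 2.6431645810

2.643165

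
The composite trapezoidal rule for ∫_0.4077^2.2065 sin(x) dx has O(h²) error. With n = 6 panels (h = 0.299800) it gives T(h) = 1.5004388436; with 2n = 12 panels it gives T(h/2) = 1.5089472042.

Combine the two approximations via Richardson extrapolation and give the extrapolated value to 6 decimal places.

Leading term ∝ h^2; use weight 4 = 2^2.
4·1.5089472042 = 6.0357888168; subtract 1.5004388436 → 4.5353499732
Denominator 4 − 1 = 3.
(4·1.5089472042 − 1.5004388436)/(4 − 1) = 1.5117833244
Correction |R − A(h/2)| = 2.836e-03; gap |A(h/2) − A(h)| = 8.508e-03.

1.511783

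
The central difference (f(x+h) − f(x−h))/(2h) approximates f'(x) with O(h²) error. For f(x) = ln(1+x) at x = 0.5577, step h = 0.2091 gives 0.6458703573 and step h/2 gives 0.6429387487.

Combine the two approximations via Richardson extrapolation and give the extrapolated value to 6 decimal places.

Error is O(h^2); halving h shrinks it by 2^2 = 4.
2^2 × A(h/2) = 2.5717549948; minus A(h) gives 1.9258846375.
1.9258846375 ÷ 3 = 0.6419615458
Correction |R − A(h/2)| = 9.772e-04; gap |A(h/2) − A(h)| = 2.932e-03.

0.641962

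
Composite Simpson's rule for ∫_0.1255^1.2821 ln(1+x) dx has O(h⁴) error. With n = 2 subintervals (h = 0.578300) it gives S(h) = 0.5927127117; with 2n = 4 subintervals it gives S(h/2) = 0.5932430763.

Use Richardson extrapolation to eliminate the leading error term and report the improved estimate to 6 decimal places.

0.593278

Method order is 4; weight 2^4 = 16.
Numerator 16·A(h/2) − A(h) = 16·0.5932430763 − 0.5927127117 = 8.8991765091
Denominator 16 − 1 = 15.
Extrapolated: 8.8991765091 / 15 = 0.5932784339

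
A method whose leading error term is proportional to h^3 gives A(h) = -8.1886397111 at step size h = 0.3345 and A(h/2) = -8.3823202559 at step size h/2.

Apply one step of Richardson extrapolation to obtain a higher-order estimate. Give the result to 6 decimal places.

-8.409989

The method has order 3: 2^3 = 8.
Numerator 8*A(h/2) − A(h) = 8*(-8.3823202559) − (-8.1886397111) = -58.8699223361
Divide by 2^3 − 1 = 7.
So the Richardson estimate is -8.4099889052.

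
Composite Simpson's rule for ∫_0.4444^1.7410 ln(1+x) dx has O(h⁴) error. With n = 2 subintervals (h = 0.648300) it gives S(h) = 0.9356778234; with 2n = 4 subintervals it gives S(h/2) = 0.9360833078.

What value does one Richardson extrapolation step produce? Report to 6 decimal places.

0.936110

Method order is 4; weight 2^4 = 16.
16×0.9360833078 = 14.9773329248; subtract 0.9356778234 → 14.0416551014
R = 14.0416551014/15 = 0.9361103401
Gap between inputs: 4.055e-04; correction applied: +0.0000270323.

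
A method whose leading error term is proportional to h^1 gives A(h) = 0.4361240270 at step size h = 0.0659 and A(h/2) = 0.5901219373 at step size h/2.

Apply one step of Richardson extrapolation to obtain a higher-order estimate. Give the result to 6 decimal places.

0.744120

Error is O(h^1); halving h shrinks it by 2^1 = 2.
2 × 0.5901219373 = 1.1802438746; subtract 0.4361240270 → 0.7441198476
Divide by 2^1 − 1 = 1.
Extrapolated: 0.7441198476 / 1 = 0.7441198476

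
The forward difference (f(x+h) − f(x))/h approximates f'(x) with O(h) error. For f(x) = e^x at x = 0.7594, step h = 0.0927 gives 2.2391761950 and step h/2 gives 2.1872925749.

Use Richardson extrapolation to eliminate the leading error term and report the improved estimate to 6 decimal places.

Leading term ∝ h^1; use weight 2 = 2^1.
Top: 2(2.1872925749) − (2.2391761950) = 2.1354089548
Denominator 2 − 1 = 1.
R = 2.1354089548/1 = 2.1354089548
Gap between inputs: 5.188e-02; correction applied: −0.0518836201.

2.135409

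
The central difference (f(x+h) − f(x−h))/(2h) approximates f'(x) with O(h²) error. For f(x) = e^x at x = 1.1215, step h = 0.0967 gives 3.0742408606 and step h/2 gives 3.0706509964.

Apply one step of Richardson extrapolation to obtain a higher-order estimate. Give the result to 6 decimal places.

The method has order 2: 2^2 = 4.
Difference of the inputs: 3.0706509964 − 3.0742408606 = -0.0035898642
Divide by 2^2 − 1 = 3: (-0.0035898642)/3 = -0.0011966214
R = 3.0706509964 − 0.0011966214 = 3.0694543750
Correction |R − A(h/2)| = 1.197e-03; gap |A(h/2) − A(h)| = 3.590e-03.

3.069454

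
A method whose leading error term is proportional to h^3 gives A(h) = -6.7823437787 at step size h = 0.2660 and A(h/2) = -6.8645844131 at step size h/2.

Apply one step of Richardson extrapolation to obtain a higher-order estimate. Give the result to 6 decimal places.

-6.876333

The method has order 3: 2^3 = 8.
A(h/2) − A(h) = -6.8645844131 − (-6.7823437787) = -0.0822406344
Correction (A(h/2) − A(h))/(8 − 1) = (-0.0822406344)/7 = -0.0117486621
R = -6.8645844131 − 0.0117486621 = -6.8763330752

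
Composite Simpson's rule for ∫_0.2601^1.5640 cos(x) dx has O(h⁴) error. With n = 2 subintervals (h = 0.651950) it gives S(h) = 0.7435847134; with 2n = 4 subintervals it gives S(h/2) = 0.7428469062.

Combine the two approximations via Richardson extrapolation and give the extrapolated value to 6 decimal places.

The method has order 4: 2^4 = 16.
16×0.7428469062 − 0.7435847134 = 11.1419657858
Denominator 16 − 1 = 15.
(16×0.7428469062 − 0.7435847134)/(16 − 1) = 0.7427977191
Correction |R − A(h/2)| = 4.919e-05; gap |A(h/2) − A(h)| = 7.378e-04.

0.742798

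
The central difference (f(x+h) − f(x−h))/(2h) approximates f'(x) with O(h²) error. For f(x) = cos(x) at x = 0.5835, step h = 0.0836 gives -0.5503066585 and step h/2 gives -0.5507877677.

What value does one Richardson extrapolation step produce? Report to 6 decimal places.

r = 2, so 2^r = 4.
Top: 4(-0.5507877677) − (-0.5503066585) = -1.6528444123
Denominator 4 − 1 = 3.
Result: -0.5509481374

-0.550948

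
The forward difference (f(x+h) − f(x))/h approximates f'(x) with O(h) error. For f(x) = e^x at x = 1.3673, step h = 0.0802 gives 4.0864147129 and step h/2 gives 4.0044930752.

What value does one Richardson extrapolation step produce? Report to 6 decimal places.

3.922571

With r = 1 the leading error scales as h^1, so the weight is 2^1 = 2.
2*4.0044930752 − 4.0864147129 = 3.9225714375
(2*4.0044930752 − 4.0864147129)/(2 − 1) = 3.9225714375
Shift from A(h/2): −0.0819216377.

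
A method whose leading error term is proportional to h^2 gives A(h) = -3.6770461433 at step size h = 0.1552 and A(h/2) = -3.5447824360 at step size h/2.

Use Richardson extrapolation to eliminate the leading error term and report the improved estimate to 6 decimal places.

Method order is 2; weight 2^2 = 4.
4 × (-3.5447824360) = -14.1791297440; subtract (-3.6770461433) → -10.5020836007
(4 × (-3.5447824360) − (-3.6770461433))/(4 − 1) = -3.5006945336

-3.500695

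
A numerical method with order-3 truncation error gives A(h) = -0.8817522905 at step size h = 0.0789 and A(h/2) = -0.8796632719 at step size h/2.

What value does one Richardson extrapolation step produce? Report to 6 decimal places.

-0.879365

Method order is 3; weight 2^3 = 8.
Weighted: (-7.0373061752) − (-0.8817522905) = -6.1555538847
(-6.1555538847) ÷ 7 = -0.8793648407
Gap between inputs: 2.089e-03; correction applied: +0.0002984312.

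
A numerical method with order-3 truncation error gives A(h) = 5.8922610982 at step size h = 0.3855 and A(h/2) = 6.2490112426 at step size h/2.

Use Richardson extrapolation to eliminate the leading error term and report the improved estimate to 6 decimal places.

Order 3 gives 2^r = 8 and 2^r − 1 = 7.
A(h/2) − A(h) = 6.2490112426 − 5.8922610982 = 0.3567501444
Correction (A(h/2) − A(h))/(8 − 1) = 0.3567501444/7 = 0.0509643063
R = 6.2490112426 + 0.0509643063 = 6.2999755489
Correction |R − A(h/2)| = 5.096e-02; gap |A(h/2) − A(h)| = 3.568e-01.

6.299976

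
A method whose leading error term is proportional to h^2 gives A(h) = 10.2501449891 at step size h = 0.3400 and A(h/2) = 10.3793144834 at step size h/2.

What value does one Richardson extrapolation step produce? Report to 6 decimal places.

10.422371

Method order is 2; weight 2^2 = 4.
Numerator 4*A(h/2) − A(h) = 4*10.3793144834 − 10.2501449891 = 31.2671129445
31.2671129445 ÷ 3 = 10.4223709815
Shift from A(h/2): +0.0430564981.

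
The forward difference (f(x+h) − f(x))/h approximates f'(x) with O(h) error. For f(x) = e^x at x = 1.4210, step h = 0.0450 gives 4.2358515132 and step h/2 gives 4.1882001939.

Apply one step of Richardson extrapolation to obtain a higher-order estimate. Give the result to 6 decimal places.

r = 1, so 2^r = 2.
Numerator 2*A(h/2) − A(h) = 2*4.1882001939 − 4.2358515132 = 4.1405488746
R = 4.1405488746/1 = 4.1405488746

4.140549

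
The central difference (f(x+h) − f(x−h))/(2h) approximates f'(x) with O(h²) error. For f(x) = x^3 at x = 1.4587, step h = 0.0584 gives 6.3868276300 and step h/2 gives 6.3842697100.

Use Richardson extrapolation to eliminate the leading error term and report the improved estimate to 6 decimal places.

With r = 2 the leading error scales as h^2, so the weight is 2^2 = 4.
Weighted: 25.5370788400 − 6.3868276300 = 19.1502512100
R = 19.1502512100/3 = 6.3834170700
Shift from A(h/2): −0.0008526400.

6.383417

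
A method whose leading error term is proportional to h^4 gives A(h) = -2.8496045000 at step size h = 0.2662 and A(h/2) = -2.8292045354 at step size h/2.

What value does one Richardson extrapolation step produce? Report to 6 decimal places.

Order 4 gives 2^r = 16 and 2^r − 1 = 15.
Numerator 16 × A(h/2) − A(h) = 16 × (-2.8292045354) − (-2.8496045000) = -42.4176680664
Divide by 2^4 − 1 = 15.
So the Richardson estimate is -2.8278445378.
Shift from A(h/2): +0.0013599976.

-2.827845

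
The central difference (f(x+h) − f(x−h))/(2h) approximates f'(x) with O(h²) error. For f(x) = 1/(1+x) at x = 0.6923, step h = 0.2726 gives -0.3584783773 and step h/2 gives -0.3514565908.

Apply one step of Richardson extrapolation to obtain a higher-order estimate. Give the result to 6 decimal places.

Order 2 gives 2^r = 4 and 2^r − 1 = 3.
Weighted: (-1.4058263632) − (-0.3584783773) = -1.0473479859
Divide by 2^2 − 1 = 3.
Extrapolated: (-1.0473479859) / 3 = -0.3491159953

-0.349116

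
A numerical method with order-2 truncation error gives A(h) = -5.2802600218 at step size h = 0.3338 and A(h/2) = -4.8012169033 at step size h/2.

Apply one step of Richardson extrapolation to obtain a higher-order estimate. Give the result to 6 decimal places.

Error is O(h^2); halving h shrinks it by 2^2 = 4.
Weighted: (-19.2048676132) − (-5.2802600218) = -13.9246075914
Divide by 2^2 − 1 = 3.
Result: -4.6415358638
Gap between inputs: 4.790e-01; correction applied: +0.1596810395.

-4.641536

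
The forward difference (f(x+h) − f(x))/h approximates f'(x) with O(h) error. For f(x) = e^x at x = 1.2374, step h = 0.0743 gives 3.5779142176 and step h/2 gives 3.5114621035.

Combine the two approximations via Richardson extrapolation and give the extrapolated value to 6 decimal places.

Method order is 1; weight 2^1 = 2.
Difference of the inputs: 3.5114621035 − 3.5779142176 = -0.0664521141
Correction (A(h/2) − A(h))/(2 − 1) = (-0.0664521141)/1 = -0.0664521141
R = 3.5114621035 − 0.0664521141 = 3.4450099894

3.445010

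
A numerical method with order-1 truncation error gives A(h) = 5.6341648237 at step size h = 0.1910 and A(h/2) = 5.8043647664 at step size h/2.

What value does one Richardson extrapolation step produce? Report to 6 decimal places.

Method order is 1; weight 2^1 = 2.
2×5.8043647664 = 11.6087295328; 11.6087295328 − 5.6341648237 = 5.9745647091
Denominator 2 − 1 = 1.
R = 5.9745647091/1 = 5.9745647091

5.974565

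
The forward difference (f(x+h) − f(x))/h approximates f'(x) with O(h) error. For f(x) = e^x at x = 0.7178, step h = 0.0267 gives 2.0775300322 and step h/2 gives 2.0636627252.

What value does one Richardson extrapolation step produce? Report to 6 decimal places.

2.049795

Leading term ∝ h^1; use weight 2 = 2^1.
Top: 2(2.0636627252) − (2.0775300322) = 2.0497954182
2.0497954182 ÷ 1 = 2.0497954182
Gap between inputs: 1.387e-02; correction applied: −0.0138673070.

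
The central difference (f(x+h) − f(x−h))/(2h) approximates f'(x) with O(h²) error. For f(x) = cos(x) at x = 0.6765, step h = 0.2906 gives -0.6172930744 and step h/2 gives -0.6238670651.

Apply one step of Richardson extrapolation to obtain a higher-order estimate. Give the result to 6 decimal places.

-0.626058

With r = 2 the leading error scales as h^2, so the weight is 2^2 = 4.
4×(-0.6238670651) = -2.4954682604; subtract (-0.6172930744) → -1.8781751860
(-1.8781751860) ÷ 3 = -0.6260583953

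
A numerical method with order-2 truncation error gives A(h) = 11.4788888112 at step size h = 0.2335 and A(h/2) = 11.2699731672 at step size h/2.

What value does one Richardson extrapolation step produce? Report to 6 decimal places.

Leading term ∝ h^2; use weight 4 = 2^2.
4×11.2699731672 − 11.4788888112 = 33.6010038576
Divide by 2^2 − 1 = 3.
Result: 11.2003346192
Correction |R − A(h/2)| = 6.964e-02; gap |A(h/2) − A(h)| = 2.089e-01.

11.200335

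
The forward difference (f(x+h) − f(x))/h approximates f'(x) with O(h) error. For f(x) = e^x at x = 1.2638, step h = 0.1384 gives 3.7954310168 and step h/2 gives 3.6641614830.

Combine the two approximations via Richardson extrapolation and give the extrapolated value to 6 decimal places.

3.532892

Leading term ∝ h^1; use weight 2 = 2^1.
A(h/2) − A(h) = 3.6641614830 − 3.7954310168 = -0.1312695338
Divide by 2^1 − 1 = 1: (-0.1312695338)/1 = -0.1312695338
R = 3.6641614830 − 0.1312695338 = 3.5328919492
Shift from A(h/2): −0.1312695338.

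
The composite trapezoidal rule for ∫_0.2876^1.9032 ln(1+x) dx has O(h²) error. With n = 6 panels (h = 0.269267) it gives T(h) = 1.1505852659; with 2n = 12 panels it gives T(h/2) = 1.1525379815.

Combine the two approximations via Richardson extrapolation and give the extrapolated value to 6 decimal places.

Method order is 2; weight 2^2 = 4.
A(h/2) − A(h) = 1.1525379815 − 1.1505852659 = 0.0019527156
Divide by 2^2 − 1 = 3: 0.0019527156/3 = 0.0006509052
R = 1.1525379815 + 0.0006509052 = 1.1531888867
Shift from A(h/2): +0.0006509052.

1.153189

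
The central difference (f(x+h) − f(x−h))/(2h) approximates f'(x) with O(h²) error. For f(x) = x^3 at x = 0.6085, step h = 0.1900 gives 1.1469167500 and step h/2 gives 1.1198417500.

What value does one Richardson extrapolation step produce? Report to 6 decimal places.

r = 2, so 2^r = 4.
4 × 1.1198417500 = 4.4793670000; 4.4793670000 − 1.1469167500 = 3.3324502500
Denominator 4 − 1 = 3.
Result: 1.1108167500

1.110817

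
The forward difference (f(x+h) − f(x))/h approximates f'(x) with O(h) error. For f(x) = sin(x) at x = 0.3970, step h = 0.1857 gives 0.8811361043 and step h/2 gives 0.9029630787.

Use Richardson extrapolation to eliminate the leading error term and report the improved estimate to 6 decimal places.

0.924790

Leading term ∝ h^1; use weight 2 = 2^1.
2^1 × A(h/2) = 1.8059261574; minus A(h) gives 0.9247900531.
Denominator 2 − 1 = 1.
Result: 0.9247900531
Correction |R − A(h/2)| = 2.183e-02; gap |A(h/2) − A(h)| = 2.183e-02.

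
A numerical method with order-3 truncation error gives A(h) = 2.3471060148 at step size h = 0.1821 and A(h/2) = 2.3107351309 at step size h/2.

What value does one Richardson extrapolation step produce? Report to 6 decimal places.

Leading term ∝ h^3; use weight 8 = 2^3.
Numerator 8·A(h/2) − A(h) = 8·2.3107351309 − 2.3471060148 = 16.1387750324
(8·2.3107351309 − 2.3471060148)/(8 − 1) = 2.3055392903

2.305539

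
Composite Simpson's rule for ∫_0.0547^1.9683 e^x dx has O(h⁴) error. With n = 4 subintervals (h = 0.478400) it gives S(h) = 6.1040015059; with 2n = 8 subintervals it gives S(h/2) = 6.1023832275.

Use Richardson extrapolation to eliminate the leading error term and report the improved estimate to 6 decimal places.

Order 4 gives 2^r = 16 and 2^r − 1 = 15.
Weighted: 97.6381316400 − 6.1040015059 = 91.5341301341
Denominator 16 − 1 = 15.
Result: 6.1022753423

6.102275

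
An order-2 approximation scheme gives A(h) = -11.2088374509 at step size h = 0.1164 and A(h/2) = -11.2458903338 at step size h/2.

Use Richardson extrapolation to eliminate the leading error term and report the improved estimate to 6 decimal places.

-11.258241

Order 2 gives 2^r = 4 and 2^r − 1 = 3.
4·(-11.2458903338) − (-11.2088374509) = -33.7747238843
(4·(-11.2458903338) − (-11.2088374509))/(4 − 1) = -11.2582412948
Gap between inputs: 3.705e-02; correction applied: −0.0123509610.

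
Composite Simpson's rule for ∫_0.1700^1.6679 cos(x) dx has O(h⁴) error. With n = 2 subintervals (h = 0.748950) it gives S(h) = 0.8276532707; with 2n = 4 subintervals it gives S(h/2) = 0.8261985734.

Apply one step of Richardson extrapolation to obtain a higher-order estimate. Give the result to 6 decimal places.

0.826102

The method has order 4: 2^4 = 16.
Numerator 16·A(h/2) − A(h) = 16·0.8261985734 − 0.8276532707 = 12.3915239037
Divide by 2^4 − 1 = 15.
(16·0.8261985734 − 0.8276532707)/(16 − 1) = 0.8261015936
Correction |R − A(h/2)| = 9.698e-05; gap |A(h/2) − A(h)| = 1.455e-03.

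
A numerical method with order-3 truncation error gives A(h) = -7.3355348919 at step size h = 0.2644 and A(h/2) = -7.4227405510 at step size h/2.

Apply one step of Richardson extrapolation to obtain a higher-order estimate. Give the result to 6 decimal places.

-7.435199

With r = 3 the leading error scales as h^3, so the weight is 2^3 = 8.
8 × (-7.4227405510) − (-7.3355348919) = -52.0463895161
Divide by 2^3 − 1 = 7.
(8 × (-7.4227405510) − (-7.3355348919))/(8 − 1) = -7.4351985023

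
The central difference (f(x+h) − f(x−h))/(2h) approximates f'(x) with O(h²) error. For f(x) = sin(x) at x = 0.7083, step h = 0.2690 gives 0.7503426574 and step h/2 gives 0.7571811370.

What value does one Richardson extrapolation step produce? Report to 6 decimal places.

0.759461

Leading term ∝ h^2; use weight 4 = 2^2.
2^2*A(h/2) = 3.0287245480; minus A(h) gives 2.2783818906.
2.2783818906 ÷ 3 = 0.7594606302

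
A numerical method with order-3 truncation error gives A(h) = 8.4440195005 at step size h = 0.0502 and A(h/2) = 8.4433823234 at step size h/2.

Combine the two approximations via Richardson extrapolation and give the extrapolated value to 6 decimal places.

8.443291

Method order is 3; weight 2^3 = 8.
Top: 8(8.4433823234) − (8.4440195005) = 59.1030390867
Denominator 8 − 1 = 7.
So the Richardson estimate is 8.4432912981.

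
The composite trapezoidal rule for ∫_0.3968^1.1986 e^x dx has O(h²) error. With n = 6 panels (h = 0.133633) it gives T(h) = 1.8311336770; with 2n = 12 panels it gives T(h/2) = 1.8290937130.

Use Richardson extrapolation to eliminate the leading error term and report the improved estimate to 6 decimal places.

1.828414

The method has order 2: 2^2 = 4.
Top: 4(1.8290937130) − (1.8311336770) = 5.4852411750
Divide by 2^2 − 1 = 3.
5.4852411750 ÷ 3 = 1.8284137250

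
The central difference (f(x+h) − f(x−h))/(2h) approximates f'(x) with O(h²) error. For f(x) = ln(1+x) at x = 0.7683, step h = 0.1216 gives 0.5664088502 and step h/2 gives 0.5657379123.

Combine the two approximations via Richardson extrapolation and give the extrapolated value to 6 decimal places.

0.565514

The method has order 2: 2^2 = 4.
2^2×A(h/2) = 2.2629516492; minus A(h) gives 1.6965427990.
Denominator 4 − 1 = 3.
Extrapolated: 1.6965427990 / 3 = 0.5655142663
Shift from A(h/2): −0.0002236460.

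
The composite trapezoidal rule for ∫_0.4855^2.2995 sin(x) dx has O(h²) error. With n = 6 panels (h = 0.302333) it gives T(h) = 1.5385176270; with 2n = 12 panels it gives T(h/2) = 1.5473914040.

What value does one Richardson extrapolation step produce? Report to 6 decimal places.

1.550349

r = 2: numerator weight 4, denominator 3.
4×1.5473914040 = 6.1895656160; subtract 1.5385176270 → 4.6510479890
4.6510479890 ÷ 3 = 1.5503493297
Gap between inputs: 8.874e-03; correction applied: +0.0029579257.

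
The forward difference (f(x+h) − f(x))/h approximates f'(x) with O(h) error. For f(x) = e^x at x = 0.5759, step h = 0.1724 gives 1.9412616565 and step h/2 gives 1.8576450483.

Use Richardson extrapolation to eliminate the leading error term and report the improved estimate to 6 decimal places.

1.774028

Error is O(h^1); halving h shrinks it by 2^1 = 2.
A(h/2) − A(h) = 1.8576450483 − 1.9412616565 = -0.0836166082
Divide by 2^1 − 1 = 1: (-0.0836166082)/1 = -0.0836166082
R = 1.8576450483 − 0.0836166082 = 1.7740284401
Shift from A(h/2): −0.0836166082.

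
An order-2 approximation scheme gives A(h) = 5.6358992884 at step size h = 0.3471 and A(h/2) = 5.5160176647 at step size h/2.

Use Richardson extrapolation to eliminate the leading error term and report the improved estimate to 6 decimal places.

Leading term ∝ h^2; use weight 4 = 2^2.
4 × 5.5160176647 = 22.0640706588; 22.0640706588 − 5.6358992884 = 16.4281713704
R = 16.4281713704/3 = 5.4760571235
Correction |R − A(h/2)| = 3.996e-02; gap |A(h/2) − A(h)| = 1.199e-01.

5.476057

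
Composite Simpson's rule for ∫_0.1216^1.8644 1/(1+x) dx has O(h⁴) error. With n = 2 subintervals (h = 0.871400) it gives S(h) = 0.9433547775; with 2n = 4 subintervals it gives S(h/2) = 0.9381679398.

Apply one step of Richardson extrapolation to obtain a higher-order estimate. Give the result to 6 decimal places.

r = 4, so 2^r = 16.
16·0.9381679398 = 15.0106870368; subtract 0.9433547775 → 14.0673322593
Denominator 16 − 1 = 15.
R = 14.0673322593/15 = 0.9378221506

0.937822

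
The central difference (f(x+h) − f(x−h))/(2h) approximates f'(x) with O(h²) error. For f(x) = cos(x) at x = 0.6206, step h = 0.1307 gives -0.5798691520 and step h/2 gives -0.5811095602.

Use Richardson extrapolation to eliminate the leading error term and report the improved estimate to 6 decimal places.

-0.581523

r = 2, so 2^r = 4.
2^2×A(h/2) = -2.3244382408; minus A(h) gives -1.7445690888.
(-1.7445690888) ÷ 3 = -0.5815230296
Gap between inputs: 1.240e-03; correction applied: −0.0004134694.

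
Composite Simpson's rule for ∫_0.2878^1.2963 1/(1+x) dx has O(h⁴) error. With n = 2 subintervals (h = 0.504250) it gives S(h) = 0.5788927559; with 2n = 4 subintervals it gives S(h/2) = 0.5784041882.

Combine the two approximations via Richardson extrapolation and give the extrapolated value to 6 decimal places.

0.578372

Leading term ∝ h^4; use weight 16 = 2^4.
16·0.5784041882 − 0.5788927559 = 8.6755742553
Divide by 2^4 − 1 = 15.
Result: 0.5783716170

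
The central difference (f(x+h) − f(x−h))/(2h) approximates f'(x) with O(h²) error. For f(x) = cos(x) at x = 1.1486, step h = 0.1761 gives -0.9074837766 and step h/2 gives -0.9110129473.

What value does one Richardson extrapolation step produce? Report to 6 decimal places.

-0.912189

With r = 2 the leading error scales as h^2, so the weight is 2^2 = 4.
4 × (-0.9110129473) = -3.6440517892; subtract (-0.9074837766) → -2.7365680126
(-2.7365680126) ÷ 3 = -0.9121893375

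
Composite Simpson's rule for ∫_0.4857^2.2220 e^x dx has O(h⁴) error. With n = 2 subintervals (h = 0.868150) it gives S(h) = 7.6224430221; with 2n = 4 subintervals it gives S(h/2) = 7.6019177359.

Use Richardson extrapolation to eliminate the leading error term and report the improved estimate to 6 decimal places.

Method order is 4; weight 2^4 = 16.
Numerator 16 × A(h/2) − A(h) = 16 × 7.6019177359 − 7.6224430221 = 114.0082407523
(16 × 7.6019177359 − 7.6224430221)/(16 − 1) = 7.6005493835

7.600549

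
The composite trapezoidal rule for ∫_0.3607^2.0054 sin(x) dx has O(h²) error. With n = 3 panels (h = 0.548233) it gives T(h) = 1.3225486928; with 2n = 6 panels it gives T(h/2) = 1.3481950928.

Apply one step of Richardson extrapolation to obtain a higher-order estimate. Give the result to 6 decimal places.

With r = 2 the leading error scales as h^2, so the weight is 2^2 = 4.
2^2*A(h/2) = 5.3927803712; minus A(h) gives 4.0702316784.
Divide by 2^2 − 1 = 3.
4.0702316784 ÷ 3 = 1.3567438928

1.356744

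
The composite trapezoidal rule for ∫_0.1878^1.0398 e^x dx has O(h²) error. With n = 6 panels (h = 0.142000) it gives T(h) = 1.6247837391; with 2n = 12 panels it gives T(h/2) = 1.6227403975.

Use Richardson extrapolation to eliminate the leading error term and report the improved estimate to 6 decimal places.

1.622059

The method has order 2: 2^2 = 4.
Difference of the inputs: 1.6227403975 − 1.6247837391 = -0.0020433416
Divide by 2^2 − 1 = 3: (-0.0020433416)/3 = -0.0006811139
R = 1.6227403975 − 0.0006811139 = 1.6220592836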